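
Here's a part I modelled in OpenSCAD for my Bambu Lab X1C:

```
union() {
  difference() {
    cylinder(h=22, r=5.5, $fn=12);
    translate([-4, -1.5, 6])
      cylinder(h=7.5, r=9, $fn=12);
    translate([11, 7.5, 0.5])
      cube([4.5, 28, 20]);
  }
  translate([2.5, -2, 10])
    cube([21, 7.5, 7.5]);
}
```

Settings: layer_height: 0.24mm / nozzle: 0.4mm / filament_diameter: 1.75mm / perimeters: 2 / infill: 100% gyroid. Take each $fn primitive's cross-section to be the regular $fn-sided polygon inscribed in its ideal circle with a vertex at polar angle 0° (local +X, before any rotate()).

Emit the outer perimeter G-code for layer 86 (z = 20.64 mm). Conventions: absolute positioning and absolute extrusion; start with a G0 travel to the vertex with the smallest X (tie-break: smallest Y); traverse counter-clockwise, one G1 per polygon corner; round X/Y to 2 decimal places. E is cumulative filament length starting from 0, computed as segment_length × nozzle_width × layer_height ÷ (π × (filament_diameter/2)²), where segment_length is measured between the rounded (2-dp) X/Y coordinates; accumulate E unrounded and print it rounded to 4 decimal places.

G0 X-5.50 Y0.00 Z20.64
G1 X-4.76 Y-2.75 E0.1137
G1 X-2.75 Y-4.76 E0.2271
G1 X0.00 Y-5.50 E0.3408
G1 X2.75 Y-4.76 E0.4544
G1 X4.76 Y-2.75 E0.5679
G1 X5.50 Y0.00 E0.6816
G1 X4.76 Y2.75 E0.7952
G1 X2.75 Y4.76 E0.9087
G1 X0.00 Y5.50 E1.0223
G1 X-2.75 Y4.76 E1.1360
G1 X-4.76 Y2.75 E1.2495
G1 X-5.50 Y0.00 E1.3631

At z = 20.64 mm: the cylinder: section is a regular 12-gon, circumradius r=5.5; the cylinder at (-4, -1.5) is not intersected at this z (z outside [6, 13.5]); the cube at (11, 7.5) does not reach this height (z outside [0.5, 20.5]); Taking the first minus the rest: none of the subtracted shapes is present at this height, so the r=5.5 cylinder is unchanged — 1 connected region; the cube at (2.5, -2) is absent (z outside [10, 17.5]); Merging all regions: only the result so far is present, so the union is just that shape — 1 connected region. The outline is a single polygon with 12 vertices. Extrusion per mm of travel: 0.4 × 0.24 / (π × 0.875²) = 0.039912. Accumulating E over each segment gives final E = 1.3631.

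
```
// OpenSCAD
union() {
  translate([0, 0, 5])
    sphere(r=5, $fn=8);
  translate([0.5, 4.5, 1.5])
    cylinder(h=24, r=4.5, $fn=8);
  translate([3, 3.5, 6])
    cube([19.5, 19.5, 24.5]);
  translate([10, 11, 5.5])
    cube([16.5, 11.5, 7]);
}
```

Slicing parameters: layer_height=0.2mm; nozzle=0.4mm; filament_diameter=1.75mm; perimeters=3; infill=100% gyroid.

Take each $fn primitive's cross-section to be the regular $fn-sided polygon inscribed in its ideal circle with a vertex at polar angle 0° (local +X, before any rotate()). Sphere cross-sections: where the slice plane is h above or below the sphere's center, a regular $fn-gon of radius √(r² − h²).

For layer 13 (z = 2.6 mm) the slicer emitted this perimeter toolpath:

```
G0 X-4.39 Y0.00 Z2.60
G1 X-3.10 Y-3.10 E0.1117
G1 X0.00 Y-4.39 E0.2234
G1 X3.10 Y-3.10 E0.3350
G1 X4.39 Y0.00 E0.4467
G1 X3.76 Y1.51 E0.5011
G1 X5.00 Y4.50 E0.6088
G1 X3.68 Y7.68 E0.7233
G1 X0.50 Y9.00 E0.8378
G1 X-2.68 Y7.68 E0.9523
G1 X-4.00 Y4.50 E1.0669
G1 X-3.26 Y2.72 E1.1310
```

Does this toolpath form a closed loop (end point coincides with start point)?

Start point (G0): (-4.39, 0.00). End point (last G1): the path does not return to the start — open.

no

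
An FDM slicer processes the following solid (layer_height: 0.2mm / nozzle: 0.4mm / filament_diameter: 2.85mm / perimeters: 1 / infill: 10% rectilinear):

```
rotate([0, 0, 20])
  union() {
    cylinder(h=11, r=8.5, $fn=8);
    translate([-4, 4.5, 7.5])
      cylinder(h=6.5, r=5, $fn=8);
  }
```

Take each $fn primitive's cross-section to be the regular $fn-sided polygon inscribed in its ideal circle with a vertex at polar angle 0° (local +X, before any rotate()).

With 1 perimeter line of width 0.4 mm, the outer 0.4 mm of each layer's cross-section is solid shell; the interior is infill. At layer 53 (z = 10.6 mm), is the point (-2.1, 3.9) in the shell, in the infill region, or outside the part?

infill

At z = 10.6 mm: the cylinder: section is a regular 8-gon, circumradius r=8.5; the cylinder at (-4, 4.5): section is a regular 8-gon, circumradius r=5; Combining (union): the regions partially overlap (shared area 49.75 mm²), so overlapping operands fuse into one piece — 1 connected region; (rotated 20° about Z; rotation is an isometry so areas/perimeters/island counts are preserved). Overall, the cross-section is a single solid region. Undo the 20° rotation: the query point maps to (-0.639, 4.383) in the un-rotated model frame. The nearest boundary edge runs (-4.00, 9.50)→(-0.79, 8.17); distance from the point to it = 3.79 mm. The point is inside the cross-section and 3.79 mm from the nearest boundary — more than the 0.4 mm shell width (1 × 0.4), so it's in the infill interior.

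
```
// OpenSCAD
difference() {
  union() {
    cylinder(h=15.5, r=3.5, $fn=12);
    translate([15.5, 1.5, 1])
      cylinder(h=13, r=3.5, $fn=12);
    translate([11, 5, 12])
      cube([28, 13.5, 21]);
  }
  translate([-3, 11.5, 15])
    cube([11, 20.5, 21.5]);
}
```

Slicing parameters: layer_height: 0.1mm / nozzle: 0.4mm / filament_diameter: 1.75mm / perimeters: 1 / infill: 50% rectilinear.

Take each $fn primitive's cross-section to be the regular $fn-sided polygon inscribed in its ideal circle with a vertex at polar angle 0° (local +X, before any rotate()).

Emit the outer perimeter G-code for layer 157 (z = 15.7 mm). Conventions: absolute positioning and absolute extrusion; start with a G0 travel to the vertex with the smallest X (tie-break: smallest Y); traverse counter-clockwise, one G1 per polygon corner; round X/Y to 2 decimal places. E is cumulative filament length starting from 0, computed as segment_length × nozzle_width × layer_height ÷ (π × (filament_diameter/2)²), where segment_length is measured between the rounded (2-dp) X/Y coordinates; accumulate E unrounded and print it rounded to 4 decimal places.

At z = 15.7 mm: the cylinder does not reach this height (z outside [0, 15.5]); the cylinder at (15.5, 1.5) is not intersected at this z (z outside [1, 14]); the 28×13.5 cube at (11, 5) contributes its full rectangle; Merging all regions: only the 28×13.5 cube at (11, 5) is present, so the union is just that shape — 1 connected region; the cube at (-3, 11.5) is present — its section is the full 11×20.5 rectangle; Taking the first minus the rest: starting from that combined region, the 11×20.5 cube at (-3, 11.5) misses the remaining region (no effect) — 1 connected region. The outline is a single polygon with 4 vertices. Extrusion per mm of travel: 0.4 × 0.1 / (π × 0.875²) = 0.016630. Accumulating E over each segment gives final E = 1.3803.

G0 X11.00 Y5.00 Z15.70
G1 X39.00 Y5.00 E0.4656
G1 X39.00 Y18.50 E0.6901
G1 X11.00 Y18.50 E1.1558
G1 X11.00 Y5.00 E1.3803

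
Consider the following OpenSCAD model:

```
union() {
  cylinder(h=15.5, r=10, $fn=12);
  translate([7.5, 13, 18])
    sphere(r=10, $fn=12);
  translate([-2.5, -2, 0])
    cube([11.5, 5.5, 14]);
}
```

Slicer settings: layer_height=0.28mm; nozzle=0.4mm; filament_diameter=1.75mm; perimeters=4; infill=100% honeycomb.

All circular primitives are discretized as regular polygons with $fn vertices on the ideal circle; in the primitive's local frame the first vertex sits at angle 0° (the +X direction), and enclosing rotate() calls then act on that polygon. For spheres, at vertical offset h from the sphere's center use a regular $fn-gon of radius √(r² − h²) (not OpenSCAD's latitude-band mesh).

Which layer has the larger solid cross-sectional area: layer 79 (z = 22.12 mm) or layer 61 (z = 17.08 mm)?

layer 61 (z = 17.08 mm)

Layer 79 (z = 22.12): the cylinder is absent (z outside [0, 15.5]); the r=10 sphere at (7.5, 13) slices to a regular 12-gon of circumradius 9.112 (√(r²−h²) with h=4.12 from center) (area = (12/2)·9.112²·sin(360°/12) = 249.08 mm²); the cube at (-2.5, -2) is absent (z outside [0, 14]); Taking the union: only the r=10 sphere at (7.5, 13) is present, so the union is just that shape — area = 249.08 mm². So its area = 249.08 mm². Layer 61 (z = 17.08): the cylinder is absent (z outside [0, 15.5]); the sphere at (7.5, 13): section is a regular 12-gon, circumradius = √(r²−h²) = √(10²−0.92²) = 9.958 (area = (12/2)·9.958²·sin(360°/12) = 297.46 mm²); the cube at (-2.5, -2) is not intersected at this z (z outside [0, 14]); Merging all regions: only the r=10 sphere at (7.5, 13) is present, so the union is just that shape — area = 297.46 mm². So its area = 297.46 mm². Layer 61 is larger (297.46 vs 249.08 mm²).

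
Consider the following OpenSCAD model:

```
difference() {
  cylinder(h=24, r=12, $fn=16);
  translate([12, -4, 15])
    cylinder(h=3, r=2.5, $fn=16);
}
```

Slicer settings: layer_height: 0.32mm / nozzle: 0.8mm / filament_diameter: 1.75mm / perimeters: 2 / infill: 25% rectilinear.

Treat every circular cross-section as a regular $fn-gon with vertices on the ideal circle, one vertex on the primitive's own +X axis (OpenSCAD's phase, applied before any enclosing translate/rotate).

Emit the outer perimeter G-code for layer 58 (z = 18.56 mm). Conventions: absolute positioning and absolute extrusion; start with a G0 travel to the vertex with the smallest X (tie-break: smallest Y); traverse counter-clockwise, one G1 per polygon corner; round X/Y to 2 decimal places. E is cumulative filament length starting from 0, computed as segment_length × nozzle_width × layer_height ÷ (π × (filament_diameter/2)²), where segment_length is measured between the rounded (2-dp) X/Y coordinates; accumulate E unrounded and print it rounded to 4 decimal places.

G0 X-12.00 Y0.00 Z18.56
G1 X-11.09 Y-4.59 E0.4980
G1 X-8.49 Y-8.49 E0.9969
G1 X-4.59 Y-11.09 E1.4958
G1 X0.00 Y-12.00 E1.9938
G1 X4.59 Y-11.09 E2.4918
G1 X8.49 Y-8.49 E2.9907
G1 X11.09 Y-4.59 E3.4896
G1 X12.00 Y0.00 E3.9876
G1 X11.09 Y4.59 E4.4857
G1 X8.49 Y8.49 E4.9845
G1 X4.59 Y11.09 E5.4834
G1 X0.00 Y12.00 E5.9814
G1 X-4.59 Y11.09 E6.4795
G1 X-8.49 Y8.49 E6.9783
G1 X-11.09 Y4.59 E7.4772
G1 X-12.00 Y0.00 E7.9752

At z = 18.56 mm: the r=12 cylinder contributes a regular 16-gon of circumradius 12; the cylinder at (12, -4) is not intersected at this z (z outside [15, 18]); After the difference (first − rest): none of the subtracted shapes is present at this height, so the r=12 cylinder is unchanged — 1 connected region. The outline is a single polygon with 16 vertices. Extrusion per mm of travel: 0.8 × 0.32 / (π × 0.875²) = 0.106432. Accumulating E over each segment gives final E = 7.9752.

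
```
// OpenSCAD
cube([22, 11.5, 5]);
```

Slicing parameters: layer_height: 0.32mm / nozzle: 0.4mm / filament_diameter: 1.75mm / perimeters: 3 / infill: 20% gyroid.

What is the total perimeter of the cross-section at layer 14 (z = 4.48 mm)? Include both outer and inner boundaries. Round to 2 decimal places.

At z = 4.48 mm: the 22×11.5 cube contributes its full rectangle (perimeter 67.00 mm). Overall, the cross-section is a single solid region. Total boundary length (outer) = 67.00 mm.

67.00 mm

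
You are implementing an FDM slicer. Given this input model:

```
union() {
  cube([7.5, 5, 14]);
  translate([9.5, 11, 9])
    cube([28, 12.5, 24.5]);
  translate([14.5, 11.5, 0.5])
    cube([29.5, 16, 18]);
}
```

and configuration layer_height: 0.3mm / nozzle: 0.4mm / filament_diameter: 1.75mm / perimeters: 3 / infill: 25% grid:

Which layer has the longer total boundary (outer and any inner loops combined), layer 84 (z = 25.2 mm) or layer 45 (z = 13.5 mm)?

layer 45 (z = 13.5 mm)

Layer 84 (z = 25.2): the cube is absent (z outside [0, 14]); the cube at (9.5, 11) is present — its section is the full 28×12.5 rectangle (perimeter 81.00 mm); the cube at (14.5, 11.5) is not intersected at this z (z outside [0.5, 18.5]); Taking the union: only the 28×12.5 cube at (9.5, 11) is present, so the union is just that shape — boundary = 81.00 mm. So its perimeter = 81.00 mm. Layer 45 (z = 13.5): the 7.5×5 cube contributes its full rectangle (perimeter 25.00 mm); the cube at (9.5, 11) (footprint 28×12.5) is included at this height (perimeter 81.00 mm); the 29.5×16 cube at (14.5, 11.5) contributes its full rectangle (perimeter 91.00 mm); Taking the union: the regions partially overlap (shared area 276.00 mm²), so the edge portions inside another operand are dropped and the merged outline is re-measured after clipping — boundary = 127.00 mm. So its perimeter = 127.00 mm. Layer 45 is larger (127.00 vs 81.00 mm).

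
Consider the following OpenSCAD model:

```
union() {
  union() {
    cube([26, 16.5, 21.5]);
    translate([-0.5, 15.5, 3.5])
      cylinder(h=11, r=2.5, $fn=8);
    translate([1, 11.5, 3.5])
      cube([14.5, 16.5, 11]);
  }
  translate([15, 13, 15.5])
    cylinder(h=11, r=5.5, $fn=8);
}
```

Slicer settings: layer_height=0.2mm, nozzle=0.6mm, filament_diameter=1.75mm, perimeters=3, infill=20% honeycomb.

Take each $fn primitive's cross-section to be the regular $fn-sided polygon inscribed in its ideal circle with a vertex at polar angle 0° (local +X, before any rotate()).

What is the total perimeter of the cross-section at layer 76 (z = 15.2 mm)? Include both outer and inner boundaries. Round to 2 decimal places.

85.00 mm

At z = 15.2 mm: the 26×16.5 cube contributes its full rectangle (perimeter 85.00 mm); the cylinder at (-0.5, 15.5) does not reach this height (z outside [3.5, 14.5]); the cube at (1, 11.5) is absent (z outside [3.5, 14.5]); Merging all regions: only the 26×16.5 cube is present, so the union is just that shape — boundary = 85.00 mm; the cylinder at (15, 13) is not intersected at this z (z outside [15.5, 26.5]); Combining (union): only that combined region is present, so the union is just that shape — boundary = 85.00 mm. Overall, the cross-section is a single solid region. Total boundary length (outer) = 85.00 mm.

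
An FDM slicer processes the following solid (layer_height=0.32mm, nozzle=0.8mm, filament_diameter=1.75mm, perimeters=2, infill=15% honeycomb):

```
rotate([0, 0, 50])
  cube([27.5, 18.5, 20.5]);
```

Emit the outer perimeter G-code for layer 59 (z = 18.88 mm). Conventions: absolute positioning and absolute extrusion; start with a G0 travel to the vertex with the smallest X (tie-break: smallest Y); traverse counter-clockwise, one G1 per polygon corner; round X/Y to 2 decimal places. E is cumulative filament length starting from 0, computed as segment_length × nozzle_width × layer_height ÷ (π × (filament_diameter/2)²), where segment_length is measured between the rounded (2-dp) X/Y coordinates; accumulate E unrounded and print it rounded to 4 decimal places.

At z = 18.88 mm: the 27.5×18.5 cube contributes its full rectangle; (whole slice rotated 50° about Z — lengths, areas and connectivity unchanged). The outline is a single polygon with 4 vertices. Extrusion per mm of travel: 0.8 × 0.32 / (π × 0.875²) = 0.106432. Accumulating E over each segment gives final E = 9.7925.

G0 X-14.17 Y11.89 Z18.88
G1 X0.00 Y0.00 E1.9687
G1 X17.68 Y21.07 E4.8962
G1 X3.50 Y32.96 E6.8657
G1 X-14.17 Y11.89 E9.7925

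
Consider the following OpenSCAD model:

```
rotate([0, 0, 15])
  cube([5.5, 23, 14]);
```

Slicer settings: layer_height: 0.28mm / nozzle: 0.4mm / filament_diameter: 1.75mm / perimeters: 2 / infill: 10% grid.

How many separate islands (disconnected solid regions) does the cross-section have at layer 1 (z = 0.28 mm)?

At z = 0.28 mm: the cube (footprint 5.5×23) is included at this height; (whole slice rotated 15° about Z — lengths, areas and connectivity unchanged). Overall, the cross-section is a single solid region. Island count = 1.

1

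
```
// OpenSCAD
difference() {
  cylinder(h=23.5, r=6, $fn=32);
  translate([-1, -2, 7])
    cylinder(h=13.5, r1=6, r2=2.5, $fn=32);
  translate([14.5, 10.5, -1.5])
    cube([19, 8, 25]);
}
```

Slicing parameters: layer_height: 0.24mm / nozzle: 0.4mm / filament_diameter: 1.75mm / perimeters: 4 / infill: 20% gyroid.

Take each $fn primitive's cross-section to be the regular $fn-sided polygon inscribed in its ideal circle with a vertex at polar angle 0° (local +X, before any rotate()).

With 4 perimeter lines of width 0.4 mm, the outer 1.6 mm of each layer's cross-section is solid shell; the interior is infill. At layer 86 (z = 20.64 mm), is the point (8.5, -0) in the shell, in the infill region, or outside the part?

At z = 20.64 mm: the r=6 cylinder contributes a regular 32-gon of circumradius 6; the cone at (-1, -2) is not intersected at this z (z outside [7, 20.5]); the cube at (14.5, 10.5) (footprint 19×8) is included at this height; Subtracting the remaining from the first: starting from the r=6 cylinder, the 19×8 cube at (14.5, 10.5) misses the remaining region (no effect) — 1 connected region. Overall, the cross-section is a single solid region. The nearest boundary edge runs (5.88, 1.17)→(6.00, 0.00); distance from the point to it = 2.50 mm. The point is not inside any of the regions above, so it lies outside the cross-section (2.50 mm from the nearest boundary).

outside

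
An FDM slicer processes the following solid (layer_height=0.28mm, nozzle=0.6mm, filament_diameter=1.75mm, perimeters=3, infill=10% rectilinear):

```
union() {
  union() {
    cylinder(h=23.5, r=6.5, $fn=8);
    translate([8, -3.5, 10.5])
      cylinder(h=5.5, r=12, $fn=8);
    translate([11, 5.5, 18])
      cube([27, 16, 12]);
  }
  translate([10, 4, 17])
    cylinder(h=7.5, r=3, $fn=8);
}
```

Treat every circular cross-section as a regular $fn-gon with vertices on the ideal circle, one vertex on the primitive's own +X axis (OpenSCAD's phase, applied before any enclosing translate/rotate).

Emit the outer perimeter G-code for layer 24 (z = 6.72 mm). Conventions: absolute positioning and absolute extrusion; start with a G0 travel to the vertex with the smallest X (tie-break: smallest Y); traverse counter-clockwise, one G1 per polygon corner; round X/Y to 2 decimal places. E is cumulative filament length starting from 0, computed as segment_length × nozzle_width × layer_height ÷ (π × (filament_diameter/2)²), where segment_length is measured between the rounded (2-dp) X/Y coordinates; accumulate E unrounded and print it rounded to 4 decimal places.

At z = 6.72 mm: the r=6.5 cylinder contributes a regular 8-gon of circumradius 6.5; the cylinder at (8, -3.5) is not intersected at this z (z outside [10.5, 16]); the cube at (11, 5.5) does not reach this height (z outside [18, 30]); Taking the union: only the r=6.5 cylinder is present, so the union is just that shape — 1 connected region; the cylinder at (10, 4) is not intersected at this z (z outside [17, 24.5]); Taking the union: only that combined region is present, so the union is just that shape — 1 connected region. The outline is a single polygon with 8 vertices. Extrusion per mm of travel: 0.6 × 0.28 / (π × 0.875²) = 0.069846. Accumulating E over each segment gives final E = 2.7810.

G0 X-6.50 Y0.00 Z6.72
G1 X-4.60 Y-4.60 E0.3476
G1 X0.00 Y-6.50 E0.6952
G1 X4.60 Y-4.60 E1.0429
G1 X6.50 Y0.00 E1.3905
G1 X4.60 Y4.60 E1.7381
G1 X0.00 Y6.50 E2.0857
G1 X-4.60 Y4.60 E2.4333
G1 X-6.50 Y0.00 E2.7810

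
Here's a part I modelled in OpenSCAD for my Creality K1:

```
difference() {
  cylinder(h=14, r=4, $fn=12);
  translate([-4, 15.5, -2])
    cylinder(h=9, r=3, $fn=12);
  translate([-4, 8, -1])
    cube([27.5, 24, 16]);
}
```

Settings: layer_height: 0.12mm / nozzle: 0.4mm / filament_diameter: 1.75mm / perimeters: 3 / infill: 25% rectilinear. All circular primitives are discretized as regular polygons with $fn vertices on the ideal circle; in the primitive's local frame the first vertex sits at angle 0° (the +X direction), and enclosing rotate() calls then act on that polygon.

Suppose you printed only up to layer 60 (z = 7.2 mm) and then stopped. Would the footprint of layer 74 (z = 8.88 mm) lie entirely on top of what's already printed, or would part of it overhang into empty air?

entirely on top

Compare the two slices. At z = 7.2: the cylinder: section is a regular 12-gon, circumradius r=4 (area = (12/2)·4.000²·sin(360°/12) = 48.00 mm²); the cylinder at (-4, 15.5) is absent (z outside [-2, 7]); the cube at (-4, 8) (footprint 27.5×24) is included at this height (area 660.00 mm²); Subtracting the remaining from the first: starting from the r=4 cylinder (48.00 mm²), the 27.5×24 cube at (-4, 8) misses the remaining region (no effect) — area = 48.00 mm². At z = 8.88: the r=4 cylinder gives a regular 12-gon of circumradius 4 (constant along its height) (area = (12/2)·4.000²·sin(360°/12) = 48.00 mm²); the cylinder at (-4, 15.5) does not reach this height (z outside [-2, 7]); the cube at (-4, 8) is present — its section is the full 27.5×24 rectangle (area 660.00 mm²); After the difference (first − rest): starting from the r=4 cylinder (48.00 mm²), the 27.5×24 cube at (-4, 8) misses the remaining region (no effect) — area = 48.00 mm². Checking containment: the cross-section at z = 8.88 is a subset of the cross-section at z = 7.2.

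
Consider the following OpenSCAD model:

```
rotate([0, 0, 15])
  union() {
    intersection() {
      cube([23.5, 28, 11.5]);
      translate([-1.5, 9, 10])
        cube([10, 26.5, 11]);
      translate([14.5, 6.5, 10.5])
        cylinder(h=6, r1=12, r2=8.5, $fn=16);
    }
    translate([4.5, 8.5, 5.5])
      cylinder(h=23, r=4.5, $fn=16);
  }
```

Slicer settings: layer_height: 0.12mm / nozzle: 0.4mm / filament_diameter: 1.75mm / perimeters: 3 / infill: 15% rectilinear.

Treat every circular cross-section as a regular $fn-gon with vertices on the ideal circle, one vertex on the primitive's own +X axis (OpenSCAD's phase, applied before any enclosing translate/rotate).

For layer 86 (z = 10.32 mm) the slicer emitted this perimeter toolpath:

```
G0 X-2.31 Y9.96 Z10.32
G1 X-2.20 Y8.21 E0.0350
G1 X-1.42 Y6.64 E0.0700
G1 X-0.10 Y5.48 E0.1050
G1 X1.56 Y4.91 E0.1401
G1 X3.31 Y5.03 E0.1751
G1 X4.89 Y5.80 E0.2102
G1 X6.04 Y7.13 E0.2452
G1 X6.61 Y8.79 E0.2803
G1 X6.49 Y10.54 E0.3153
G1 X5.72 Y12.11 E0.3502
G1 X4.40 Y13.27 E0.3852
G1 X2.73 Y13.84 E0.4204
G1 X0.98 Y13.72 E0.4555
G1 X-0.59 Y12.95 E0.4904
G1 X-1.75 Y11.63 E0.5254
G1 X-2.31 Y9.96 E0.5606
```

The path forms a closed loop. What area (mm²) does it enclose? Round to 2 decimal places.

Apply the shoelace formula to the sequence of (X, Y) vertices; enclosed area = 61.98 mm².

61.98 mm²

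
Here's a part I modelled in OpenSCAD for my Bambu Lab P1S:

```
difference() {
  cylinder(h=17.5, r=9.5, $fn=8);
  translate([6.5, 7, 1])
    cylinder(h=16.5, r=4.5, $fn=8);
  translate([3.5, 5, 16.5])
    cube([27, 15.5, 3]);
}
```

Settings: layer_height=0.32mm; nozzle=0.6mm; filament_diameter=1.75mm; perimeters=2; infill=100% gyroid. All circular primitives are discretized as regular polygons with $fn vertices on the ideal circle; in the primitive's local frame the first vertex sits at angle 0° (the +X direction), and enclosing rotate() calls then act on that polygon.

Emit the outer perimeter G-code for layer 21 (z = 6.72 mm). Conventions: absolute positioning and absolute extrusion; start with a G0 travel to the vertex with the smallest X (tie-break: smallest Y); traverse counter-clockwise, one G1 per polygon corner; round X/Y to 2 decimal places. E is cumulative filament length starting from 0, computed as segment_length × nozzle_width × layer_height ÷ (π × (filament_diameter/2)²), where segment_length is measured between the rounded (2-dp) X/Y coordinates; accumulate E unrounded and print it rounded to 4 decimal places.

At z = 6.72 mm: the r=9.5 cylinder gives a regular 8-gon of circumradius 9.5 (constant along its height); the cylinder at (6.5, 7): section is a regular 8-gon, circumradius r=4.5; the cube at (3.5, 5) is absent (z outside [16.5, 19.5]); Taking the first minus the rest: starting from the r=9.5 cylinder, the r=4.5 cylinder at (6.5, 7) partially overlaps it — only the 21.08 mm² overlap (of its 57.28 mm²) is removed, clipping the outline — 1 connected region. The outline is a single polygon with 12 vertices. Extrusion per mm of travel: 0.6 × 0.32 / (π × 0.875²) = 0.079824. Accumulating E over each segment gives final E = 4.8005.

G0 X-9.50 Y0.00 Z6.72
G1 X-6.72 Y-6.72 E0.5805
G1 X0.00 Y-9.50 E1.1610
G1 X6.72 Y-6.72 E1.7415
G1 X9.50 Y0.00 E2.3220
G1 X8.18 Y3.19 E2.5976
G1 X6.50 Y2.50 E2.7426
G1 X3.32 Y3.82 E3.0174
G1 X2.00 Y7.00 E3.2923
G1 X2.59 Y8.43 E3.4158
G1 X0.00 Y9.50 E3.6394
G1 X-6.72 Y6.72 E4.2200
G1 X-9.50 Y0.00 E4.8005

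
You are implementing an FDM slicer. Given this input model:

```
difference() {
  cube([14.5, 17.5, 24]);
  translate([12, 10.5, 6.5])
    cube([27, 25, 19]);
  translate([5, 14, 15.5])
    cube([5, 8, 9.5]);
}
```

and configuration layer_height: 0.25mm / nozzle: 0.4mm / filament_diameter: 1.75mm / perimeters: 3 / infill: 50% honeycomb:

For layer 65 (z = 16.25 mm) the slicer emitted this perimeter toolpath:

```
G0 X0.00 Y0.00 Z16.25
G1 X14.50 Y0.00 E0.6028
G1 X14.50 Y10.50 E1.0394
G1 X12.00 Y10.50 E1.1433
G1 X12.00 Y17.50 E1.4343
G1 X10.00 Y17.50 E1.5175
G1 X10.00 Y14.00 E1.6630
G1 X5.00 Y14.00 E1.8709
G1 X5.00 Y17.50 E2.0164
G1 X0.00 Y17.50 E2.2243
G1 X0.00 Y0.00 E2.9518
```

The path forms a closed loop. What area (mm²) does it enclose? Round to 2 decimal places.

218.75 mm²

Apply the shoelace formula to the sequence of (X, Y) vertices; enclosed area = 218.75 mm².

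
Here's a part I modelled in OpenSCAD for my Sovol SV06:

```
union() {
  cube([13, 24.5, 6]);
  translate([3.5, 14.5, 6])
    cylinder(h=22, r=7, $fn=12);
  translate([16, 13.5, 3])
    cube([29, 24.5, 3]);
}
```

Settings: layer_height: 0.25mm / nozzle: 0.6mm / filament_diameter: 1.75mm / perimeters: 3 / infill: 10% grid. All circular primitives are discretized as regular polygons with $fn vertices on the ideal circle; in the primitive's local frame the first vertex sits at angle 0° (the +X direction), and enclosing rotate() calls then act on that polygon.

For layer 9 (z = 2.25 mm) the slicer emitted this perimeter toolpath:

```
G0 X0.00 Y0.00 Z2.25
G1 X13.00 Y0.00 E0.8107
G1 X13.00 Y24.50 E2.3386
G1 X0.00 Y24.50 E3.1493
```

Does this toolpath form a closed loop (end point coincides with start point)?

no

Start point (G0): (0.00, 0.00). End point (last G1): the path does not return to the start — open.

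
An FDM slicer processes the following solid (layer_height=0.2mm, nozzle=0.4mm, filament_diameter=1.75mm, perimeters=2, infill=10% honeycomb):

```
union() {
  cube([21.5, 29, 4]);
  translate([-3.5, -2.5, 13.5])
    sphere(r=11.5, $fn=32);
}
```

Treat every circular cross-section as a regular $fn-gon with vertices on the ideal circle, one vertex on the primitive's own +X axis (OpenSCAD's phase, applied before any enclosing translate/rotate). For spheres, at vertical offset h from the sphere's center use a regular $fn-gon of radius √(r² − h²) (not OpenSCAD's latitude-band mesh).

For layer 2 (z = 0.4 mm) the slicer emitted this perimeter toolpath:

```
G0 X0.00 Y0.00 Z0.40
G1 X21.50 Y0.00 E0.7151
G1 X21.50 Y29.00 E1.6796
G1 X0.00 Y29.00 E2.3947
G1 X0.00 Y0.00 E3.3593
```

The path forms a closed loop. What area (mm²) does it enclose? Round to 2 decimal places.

623.50 mm²

Apply the shoelace formula to the sequence of (X, Y) vertices; enclosed area = 623.50 mm².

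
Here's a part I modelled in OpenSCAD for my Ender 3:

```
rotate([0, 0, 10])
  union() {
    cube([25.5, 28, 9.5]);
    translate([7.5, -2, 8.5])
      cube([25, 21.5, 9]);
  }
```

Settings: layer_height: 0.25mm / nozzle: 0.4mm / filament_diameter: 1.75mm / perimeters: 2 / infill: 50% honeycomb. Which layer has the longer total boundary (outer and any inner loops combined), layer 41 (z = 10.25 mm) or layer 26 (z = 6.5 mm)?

Layer 41 (z = 10.25): the cube is absent (z outside [0, 9.5]); the 25×21.5 cube at (7.5, -2) contributes its full rectangle (perimeter 93.00 mm); Merging all regions: only the 25×21.5 cube at (7.5, -2) is present, so the union is just that shape — boundary = 93.00 mm; (whole slice rotated 10° about Z — lengths, areas and connectivity unchanged). So its perimeter = 93.00 mm. Layer 26 (z = 6.5): the 25.5×28 cube contributes its full rectangle (perimeter 107.00 mm); the cube at (7.5, -2) is not intersected at this z (z outside [8.5, 17.5]); Merging all regions: only the 25.5×28 cube is present, so the union is just that shape — boundary = 107.00 mm; (whole slice rotated 10° about Z — lengths, areas and connectivity unchanged). So its perimeter = 107.00 mm. Layer 26 is larger (107.00 vs 93.00 mm).

layer 26 (z = 6.5 mm)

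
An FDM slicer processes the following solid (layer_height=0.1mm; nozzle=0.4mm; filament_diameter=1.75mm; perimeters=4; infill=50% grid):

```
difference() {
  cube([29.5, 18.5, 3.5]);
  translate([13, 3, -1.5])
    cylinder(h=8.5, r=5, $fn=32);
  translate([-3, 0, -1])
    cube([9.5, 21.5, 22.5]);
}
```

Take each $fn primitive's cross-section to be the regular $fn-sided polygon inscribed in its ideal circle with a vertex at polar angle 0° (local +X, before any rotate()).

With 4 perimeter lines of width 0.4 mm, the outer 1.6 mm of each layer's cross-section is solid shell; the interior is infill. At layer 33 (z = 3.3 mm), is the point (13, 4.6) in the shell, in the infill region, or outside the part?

At z = 3.3 mm: the 29.5×18.5 cube contributes its full rectangle; the r=5 cylinder at (13, 3) contributes a regular 32-gon of circumradius 5; the cube at (-3, 0) is present — its section is the full 9.5×21.5 rectangle; Subtracting the remaining from the first: starting from the 29.5×18.5 cube, the r=5 cylinder at (13, 3) partially overlaps it — only the 67.00 mm² overlap (of its 78.04 mm²) is removed, clipping the outline; the 9.5×21.5 cube at (-3, 0) partially overlaps it — only the 120.25 mm² overlap (of its 204.25 mm²) is removed, clipping the outline — 1 connected region. Overall, the cross-section is a single solid region. The nearest boundary edge runs (13.98, 7.90)→(13.00, 8.00); distance from the point to it = 3.38 mm. The point is not inside any of the regions above, so it lies outside the cross-section (3.38 mm from the nearest boundary).

outside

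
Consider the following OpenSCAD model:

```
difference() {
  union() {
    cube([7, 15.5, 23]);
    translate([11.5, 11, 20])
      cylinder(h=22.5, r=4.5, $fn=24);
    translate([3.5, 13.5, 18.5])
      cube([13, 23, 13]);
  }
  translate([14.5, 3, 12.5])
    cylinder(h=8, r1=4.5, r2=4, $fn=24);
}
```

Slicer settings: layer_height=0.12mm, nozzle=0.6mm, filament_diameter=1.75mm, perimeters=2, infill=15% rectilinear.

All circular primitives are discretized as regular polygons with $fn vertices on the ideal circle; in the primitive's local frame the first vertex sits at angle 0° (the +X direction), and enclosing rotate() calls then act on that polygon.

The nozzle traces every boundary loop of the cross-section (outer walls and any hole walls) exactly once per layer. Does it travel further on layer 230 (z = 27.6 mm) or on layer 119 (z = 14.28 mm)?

layer 230 (z = 27.6 mm)

Layer 230 (z = 27.6): the cube is absent (z outside [0, 23]); the r=4.5 cylinder at (11.5, 11) gives a regular 24-gon of circumradius 4.5 (constant along its height) (perimeter = 2·24·4.500·sin(180°/24) = 28.19 mm); the 13×23 cube at (3.5, 13.5) contributes its full rectangle (perimeter 72.00 mm); Combining (union): the regions partially overlap (shared area 10.30 mm²), so the edge portions inside another operand are dropped and the merged outline is re-measured after clipping — boundary = 84.02 mm; the cone at (14.5, 3) is absent (z outside [12.5, 20.5]); Subtracting the remaining from the first: none of the subtracted shapes is present at this height, so the result so far is unchanged — boundary = 84.02 mm. So its perimeter = 84.02 mm. Layer 119 (z = 14.28): the cube is present — its section is the full 7×15.5 rectangle (perimeter 45.00 mm); the cylinder at (11.5, 11) is absent (z outside [20, 42.5]); the cube at (3.5, 13.5) is absent (z outside [18.5, 31.5]); Merging all regions: only the 7×15.5 cube is present, so the union is just that shape — boundary = 45.00 mm; the cone at (14.5, 3) contributes a regular 24-gon of circumradius 4.389 (interpolated between r1=4.5 and r2=4 at t=0.222) (perimeter = 2·24·4.389·sin(180°/24) = 27.50 mm); Taking the first minus the rest: starting from that combined region, the cone at (14.5, 3) misses the remaining region (no effect) — boundary = 45.00 mm. So its perimeter = 45.00 mm. Layer 230 is larger (84.02 vs 45.00 mm).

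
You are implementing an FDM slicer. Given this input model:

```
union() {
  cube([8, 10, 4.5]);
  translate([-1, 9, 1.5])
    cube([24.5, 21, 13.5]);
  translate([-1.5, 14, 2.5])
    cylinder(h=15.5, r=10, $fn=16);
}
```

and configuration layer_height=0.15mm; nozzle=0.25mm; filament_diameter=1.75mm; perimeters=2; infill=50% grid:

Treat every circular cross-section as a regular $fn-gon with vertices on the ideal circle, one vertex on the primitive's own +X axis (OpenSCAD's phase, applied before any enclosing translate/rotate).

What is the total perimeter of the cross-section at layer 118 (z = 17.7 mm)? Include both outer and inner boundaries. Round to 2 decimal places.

62.43 mm

At z = 17.7 mm: the cube is not intersected at this z (z outside [0, 4.5]); the cube at (-1, 9) is not intersected at this z (z outside [1.5, 15]); the cylinder at (-1.5, 14): section is a regular 16-gon, circumradius r=10 (perimeter = 2·16·10.000·sin(180°/16) = 62.43 mm); Combining (union): only the r=10 cylinder at (-1.5, 14) is present, so the union is just that shape — boundary = 62.43 mm. Overall, the cross-section is a single solid region. Total boundary length (outer) = 62.43 mm.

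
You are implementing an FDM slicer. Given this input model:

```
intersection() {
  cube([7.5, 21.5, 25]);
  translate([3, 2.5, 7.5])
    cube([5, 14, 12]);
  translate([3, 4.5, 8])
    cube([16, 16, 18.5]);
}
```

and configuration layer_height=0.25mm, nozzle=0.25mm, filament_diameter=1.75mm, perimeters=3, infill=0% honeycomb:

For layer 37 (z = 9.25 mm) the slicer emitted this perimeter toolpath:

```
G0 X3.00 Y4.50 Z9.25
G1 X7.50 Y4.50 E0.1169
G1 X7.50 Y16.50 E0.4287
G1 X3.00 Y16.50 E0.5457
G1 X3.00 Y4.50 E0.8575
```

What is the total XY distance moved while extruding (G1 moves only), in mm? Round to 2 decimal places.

33.00 mm

Sum the Euclidean lengths of each G1 segment: total = 33.00 mm.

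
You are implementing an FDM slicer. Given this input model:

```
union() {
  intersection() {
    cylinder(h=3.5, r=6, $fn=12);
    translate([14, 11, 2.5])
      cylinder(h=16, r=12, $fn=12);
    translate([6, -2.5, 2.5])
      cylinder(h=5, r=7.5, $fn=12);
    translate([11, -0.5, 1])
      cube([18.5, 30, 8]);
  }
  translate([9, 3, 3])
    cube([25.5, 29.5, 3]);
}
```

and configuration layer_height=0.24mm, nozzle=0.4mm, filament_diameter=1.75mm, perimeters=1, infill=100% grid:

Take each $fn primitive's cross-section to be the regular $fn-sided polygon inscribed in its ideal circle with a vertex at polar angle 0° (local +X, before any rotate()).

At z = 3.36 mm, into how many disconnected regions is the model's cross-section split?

1

At z = 3.36 mm: the r=6 cylinder contributes a regular 12-gon of circumradius 6; the cylinder at (14, 11): section is a regular 12-gon, circumradius r=12; the cylinder at (6, -2.5): section is a regular 12-gon, circumradius r=7.5; the 18.5×30 cube at (11, -0.5) contributes its full rectangle; Taking the intersection: the r=12 cylinder at (14, 11) does not overlap the r=6 cylinder (empty); the r=7.5 cylinder at (6, -2.5) does not overlap the running intersection (empty); the 18.5×30 cube at (11, -0.5) does not overlap the running intersection (empty) — nothing remains; the cube at (9, 3) is present — its section is the full 25.5×29.5 rectangle; Merging all regions: only the 25.5×29.5 cube at (9, 3) is present, so the union is just that shape — 1 connected region. The result has 1 disconnected region.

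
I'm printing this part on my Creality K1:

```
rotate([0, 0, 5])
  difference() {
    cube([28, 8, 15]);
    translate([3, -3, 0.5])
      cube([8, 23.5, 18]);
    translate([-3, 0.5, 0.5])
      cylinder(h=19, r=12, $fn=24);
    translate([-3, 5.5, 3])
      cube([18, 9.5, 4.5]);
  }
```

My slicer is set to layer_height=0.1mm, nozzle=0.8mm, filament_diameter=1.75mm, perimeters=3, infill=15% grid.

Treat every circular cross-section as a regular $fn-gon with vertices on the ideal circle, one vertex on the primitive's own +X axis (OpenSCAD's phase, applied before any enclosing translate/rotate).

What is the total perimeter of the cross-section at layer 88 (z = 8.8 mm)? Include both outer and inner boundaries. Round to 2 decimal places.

At z = 8.8 mm: the cube is present — its section is the full 28×8 rectangle (perimeter 72.00 mm); the cube at (3, -3) (footprint 8×23.5) is included at this height (perimeter 63.00 mm); the cylinder at (-3, 0.5): section is a regular 24-gon, circumradius r=12 (perimeter = 2·24·12.000·sin(180°/24) = 75.18 mm); the cube at (-3, 5.5) is not intersected at this z (z outside [3, 7.5]); Subtracting the remaining from the first: starting from the 28×8 cube, the 8×23.5 cube at (3, -3) partially overlaps it — only the 64.00 mm² overlap (of its 188.00 mm²) is removed, clipping the outline; the r=12 cylinder at (-3, 0.5) partially overlaps it — only the 24.00 mm² overlap (of its 447.24 mm²) is removed, clipping the outline — boundary = 50.00 mm; (rotated 5° about Z; rotation is an isometry so areas/perimeters/island counts are preserved). Overall, the cross-section is a single solid region. Total boundary length (outer) = 50.00 mm.

50.00 mm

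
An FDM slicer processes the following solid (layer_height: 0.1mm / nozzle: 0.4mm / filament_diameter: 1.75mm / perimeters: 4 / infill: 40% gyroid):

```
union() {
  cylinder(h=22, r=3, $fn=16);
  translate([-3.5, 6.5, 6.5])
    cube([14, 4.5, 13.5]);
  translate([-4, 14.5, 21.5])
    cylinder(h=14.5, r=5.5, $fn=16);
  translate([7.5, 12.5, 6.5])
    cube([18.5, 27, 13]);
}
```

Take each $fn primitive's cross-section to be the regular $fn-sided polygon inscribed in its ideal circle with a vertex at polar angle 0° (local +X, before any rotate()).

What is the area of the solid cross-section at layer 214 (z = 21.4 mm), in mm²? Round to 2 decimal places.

27.55 mm²

At z = 21.4 mm: the cylinder: section is a regular 16-gon, circumradius r=3 (area = (16/2)·3.000²·sin(360°/16) = 27.55 mm²); the cube at (-3.5, 6.5) is not intersected at this z (z outside [6.5, 20]); the cylinder at (-4, 14.5) does not reach this height (z outside [21.5, 36]); the cube at (7.5, 12.5) is not intersected at this z (z outside [6.5, 19.5]); Merging all regions: only the r=3 cylinder is present, so the union is just that shape — area = 27.55 mm². Overall, the cross-section is a single solid region. Net area = 27.55 mm².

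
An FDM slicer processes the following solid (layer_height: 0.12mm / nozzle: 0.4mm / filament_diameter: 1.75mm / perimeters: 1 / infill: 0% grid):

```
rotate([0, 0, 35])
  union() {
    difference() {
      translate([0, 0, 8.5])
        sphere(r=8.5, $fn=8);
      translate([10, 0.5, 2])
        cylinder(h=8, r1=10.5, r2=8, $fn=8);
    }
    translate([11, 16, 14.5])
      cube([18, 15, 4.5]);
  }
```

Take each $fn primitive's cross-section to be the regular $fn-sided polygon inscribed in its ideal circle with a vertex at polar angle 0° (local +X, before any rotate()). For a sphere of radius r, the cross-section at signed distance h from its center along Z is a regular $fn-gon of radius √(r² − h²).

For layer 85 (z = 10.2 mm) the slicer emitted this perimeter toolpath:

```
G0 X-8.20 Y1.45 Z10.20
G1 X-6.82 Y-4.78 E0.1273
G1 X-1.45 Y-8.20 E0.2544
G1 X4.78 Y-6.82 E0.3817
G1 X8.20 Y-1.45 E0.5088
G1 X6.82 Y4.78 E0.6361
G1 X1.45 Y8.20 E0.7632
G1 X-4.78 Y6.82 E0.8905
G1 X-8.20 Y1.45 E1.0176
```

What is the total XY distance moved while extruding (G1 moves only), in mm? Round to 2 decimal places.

Sum the Euclidean lengths of each G1 segment: total = 50.99 mm.

50.99 mm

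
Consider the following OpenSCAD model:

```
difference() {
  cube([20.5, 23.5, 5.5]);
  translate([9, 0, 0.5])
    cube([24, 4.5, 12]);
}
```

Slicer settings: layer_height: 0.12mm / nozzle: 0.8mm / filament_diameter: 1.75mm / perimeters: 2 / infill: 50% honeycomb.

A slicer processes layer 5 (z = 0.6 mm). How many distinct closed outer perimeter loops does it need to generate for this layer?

1

At z = 0.6 mm: the 20.5×23.5 cube contributes its full rectangle; the cube at (9, 0) (footprint 24×4.5) is included at this height; After the difference (first − rest): starting from the 20.5×23.5 cube, the 24×4.5 cube at (9, 0) partially overlaps it — only the 51.75 mm² overlap (of its 108.00 mm²) is removed, clipping the outline — 1 connected region. The result has 1 disconnected region.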